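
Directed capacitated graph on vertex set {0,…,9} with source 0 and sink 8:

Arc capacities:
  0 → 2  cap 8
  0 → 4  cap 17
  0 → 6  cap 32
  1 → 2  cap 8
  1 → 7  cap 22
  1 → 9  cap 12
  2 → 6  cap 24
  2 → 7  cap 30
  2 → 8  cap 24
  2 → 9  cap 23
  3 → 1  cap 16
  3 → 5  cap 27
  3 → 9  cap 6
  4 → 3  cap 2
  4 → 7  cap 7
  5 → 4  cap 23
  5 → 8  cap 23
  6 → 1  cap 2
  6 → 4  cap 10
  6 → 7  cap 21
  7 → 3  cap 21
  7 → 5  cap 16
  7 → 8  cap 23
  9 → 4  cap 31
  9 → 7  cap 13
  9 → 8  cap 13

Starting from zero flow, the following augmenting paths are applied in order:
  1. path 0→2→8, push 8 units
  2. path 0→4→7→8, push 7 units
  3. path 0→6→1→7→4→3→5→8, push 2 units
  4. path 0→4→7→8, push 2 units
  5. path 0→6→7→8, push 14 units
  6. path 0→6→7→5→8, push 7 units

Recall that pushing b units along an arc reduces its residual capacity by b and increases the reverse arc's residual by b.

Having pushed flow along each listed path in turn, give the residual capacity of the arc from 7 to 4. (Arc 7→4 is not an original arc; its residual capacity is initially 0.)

after path 1 (0→2→8, push 8): res(7,4)=0
after path 2 (0→4→7→8, push 7): res(7,4)=7
after path 3 (0→6→1→7→4→3→5→8, push 2): res(7,4)=5
after path 4 (0→4→7→8, push 2): res(7,4)=7
after path 5 (0→6→7→8, push 14): res(7,4)=7
after path 6 (0→6→7→5→8, push 7): res(7,4)=7

Residual capacity of (7,4): 7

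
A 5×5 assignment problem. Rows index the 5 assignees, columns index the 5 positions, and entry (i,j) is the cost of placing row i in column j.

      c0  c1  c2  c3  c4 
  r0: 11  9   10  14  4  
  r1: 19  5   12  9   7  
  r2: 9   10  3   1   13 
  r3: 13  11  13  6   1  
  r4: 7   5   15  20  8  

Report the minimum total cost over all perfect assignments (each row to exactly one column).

optimal assignment: row0→col2 (cost 10), row1→col1 (cost 5), row2→col3 (cost 1), row3→col4 (cost 1), row4→col0 (cost 7)
total = 10 + 5 + 1 + 1 + 7 = 24

Minimum assignment cost: 24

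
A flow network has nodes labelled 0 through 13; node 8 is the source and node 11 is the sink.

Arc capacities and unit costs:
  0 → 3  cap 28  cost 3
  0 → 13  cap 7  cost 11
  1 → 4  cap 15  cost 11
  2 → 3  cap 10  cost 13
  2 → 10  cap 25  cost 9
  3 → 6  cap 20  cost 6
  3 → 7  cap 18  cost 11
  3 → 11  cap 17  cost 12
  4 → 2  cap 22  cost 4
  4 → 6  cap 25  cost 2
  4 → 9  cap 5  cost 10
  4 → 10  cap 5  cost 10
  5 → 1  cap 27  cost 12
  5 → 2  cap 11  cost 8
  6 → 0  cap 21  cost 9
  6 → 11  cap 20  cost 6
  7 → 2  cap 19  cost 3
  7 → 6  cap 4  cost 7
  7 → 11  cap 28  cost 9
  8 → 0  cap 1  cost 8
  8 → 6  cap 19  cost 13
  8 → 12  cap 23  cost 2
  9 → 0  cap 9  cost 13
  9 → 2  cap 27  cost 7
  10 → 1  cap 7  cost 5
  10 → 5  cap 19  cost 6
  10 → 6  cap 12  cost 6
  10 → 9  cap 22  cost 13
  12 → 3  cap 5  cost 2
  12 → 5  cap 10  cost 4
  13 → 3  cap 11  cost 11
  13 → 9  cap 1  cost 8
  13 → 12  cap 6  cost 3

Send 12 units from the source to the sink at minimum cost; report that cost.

Minimum cost for 12 units: 213

shortest-cost path #1: 8→12→3→11 push 5 @ unit cost 16 (adds 80)
shortest-cost path #2: 8→6→11 push 7 @ unit cost 19 (adds 133)
total cost = 213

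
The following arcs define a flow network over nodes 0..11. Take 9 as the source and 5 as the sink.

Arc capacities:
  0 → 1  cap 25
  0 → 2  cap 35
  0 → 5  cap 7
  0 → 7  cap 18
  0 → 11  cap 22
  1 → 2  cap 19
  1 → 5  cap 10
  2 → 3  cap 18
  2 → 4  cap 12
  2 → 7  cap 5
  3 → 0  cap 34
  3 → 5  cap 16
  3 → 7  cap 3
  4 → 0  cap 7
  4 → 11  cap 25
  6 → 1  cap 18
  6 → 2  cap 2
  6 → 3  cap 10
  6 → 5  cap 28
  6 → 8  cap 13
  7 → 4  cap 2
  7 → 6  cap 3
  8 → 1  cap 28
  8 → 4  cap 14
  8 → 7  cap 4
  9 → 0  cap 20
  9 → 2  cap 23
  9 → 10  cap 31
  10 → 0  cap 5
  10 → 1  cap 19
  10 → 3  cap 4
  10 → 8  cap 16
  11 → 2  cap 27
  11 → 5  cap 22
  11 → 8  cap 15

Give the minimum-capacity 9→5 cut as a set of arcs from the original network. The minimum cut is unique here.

Min-cut arcs: {(0,5), (1,5), (3,5), (7,6), (11,5)} (total capacity 58)

augment #1: 9→0→5 push 7
augment #2: 9→0→1→5 push 10
augment #3: 9→0→11→5 push 3
augment #4: 9→2→3→5 push 16
augment #5: 9→2→4→11→5 push 7
augment #6: 9→10→0→11→5 push 5
augment #7: 9→10→1→0→11→5 push 7
augment #8: 9→10→3→7→6→5 push 3
max flow = 58; residual-reachable set from 9 gives S-side
cut edges (S→T): {(0,5), (1,5), (3,5), (7,6), (11,5)} total cap 58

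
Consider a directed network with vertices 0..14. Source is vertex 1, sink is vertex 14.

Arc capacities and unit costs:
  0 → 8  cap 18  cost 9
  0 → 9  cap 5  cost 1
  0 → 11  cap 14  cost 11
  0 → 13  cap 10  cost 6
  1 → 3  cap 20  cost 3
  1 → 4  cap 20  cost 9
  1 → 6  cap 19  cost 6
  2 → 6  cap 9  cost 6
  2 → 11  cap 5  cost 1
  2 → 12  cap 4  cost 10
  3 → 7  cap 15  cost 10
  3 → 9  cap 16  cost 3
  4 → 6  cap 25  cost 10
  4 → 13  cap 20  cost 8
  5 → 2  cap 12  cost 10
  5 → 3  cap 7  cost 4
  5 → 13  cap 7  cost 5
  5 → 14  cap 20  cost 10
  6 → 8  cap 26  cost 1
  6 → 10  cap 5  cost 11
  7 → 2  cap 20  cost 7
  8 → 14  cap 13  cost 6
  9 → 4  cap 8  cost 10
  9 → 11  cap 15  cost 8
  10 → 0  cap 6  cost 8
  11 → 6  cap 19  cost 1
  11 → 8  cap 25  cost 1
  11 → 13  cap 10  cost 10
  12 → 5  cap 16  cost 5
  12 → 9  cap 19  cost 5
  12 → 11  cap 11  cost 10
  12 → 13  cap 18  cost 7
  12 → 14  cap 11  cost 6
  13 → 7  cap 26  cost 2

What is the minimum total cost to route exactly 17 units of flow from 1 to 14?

shortest-cost path #1: 1→6→8→14 push 13 @ unit cost 13 (adds 169)
shortest-cost path #2: 1→3→7→2→12→14 push 4 @ unit cost 36 (adds 144)
total cost = 313

Minimum cost for 17 units: 313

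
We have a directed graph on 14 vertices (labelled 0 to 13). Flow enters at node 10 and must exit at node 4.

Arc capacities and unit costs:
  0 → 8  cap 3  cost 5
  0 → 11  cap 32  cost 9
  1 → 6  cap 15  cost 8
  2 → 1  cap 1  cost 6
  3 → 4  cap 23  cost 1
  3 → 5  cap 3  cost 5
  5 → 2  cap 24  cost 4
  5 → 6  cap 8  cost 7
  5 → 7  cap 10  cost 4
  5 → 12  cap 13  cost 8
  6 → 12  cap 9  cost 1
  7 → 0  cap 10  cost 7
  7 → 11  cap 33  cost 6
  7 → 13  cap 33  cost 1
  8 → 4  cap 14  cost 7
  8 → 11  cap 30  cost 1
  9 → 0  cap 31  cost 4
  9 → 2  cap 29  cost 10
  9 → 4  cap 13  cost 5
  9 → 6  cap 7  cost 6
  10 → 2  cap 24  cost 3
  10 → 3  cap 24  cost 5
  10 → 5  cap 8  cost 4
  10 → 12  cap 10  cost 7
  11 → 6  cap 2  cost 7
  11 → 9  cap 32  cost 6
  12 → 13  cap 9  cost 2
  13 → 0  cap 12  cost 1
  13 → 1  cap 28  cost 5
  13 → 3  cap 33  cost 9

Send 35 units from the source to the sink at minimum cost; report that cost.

shortest-cost path #1: 10→3→4 push 23 @ unit cost 6 (adds 138)
shortest-cost path #2: 10→12→13→0→8→4 push 3 @ unit cost 22 (adds 66)
shortest-cost path #3: 10→5→7→11→9→4 push 8 @ unit cost 25 (adds 200)
shortest-cost path #4: 10→12→13→0→11→9→4 push 1 @ unit cost 30 (adds 30)
total cost = 434

Minimum cost for 35 units: 434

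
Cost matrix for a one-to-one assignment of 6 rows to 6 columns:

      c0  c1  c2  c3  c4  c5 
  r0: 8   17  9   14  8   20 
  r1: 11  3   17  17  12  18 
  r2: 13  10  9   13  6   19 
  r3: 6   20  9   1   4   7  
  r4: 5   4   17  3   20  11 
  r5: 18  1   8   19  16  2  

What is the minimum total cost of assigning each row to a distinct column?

Minimum assignment cost: 26

optimal assignment: row0→col2 (cost 9), row1→col1 (cost 3), row2→col4 (cost 6), row3→col3 (cost 1), row4→col0 (cost 5), row5→col5 (cost 2)
total = 9 + 3 + 6 + 1 + 5 + 2 = 26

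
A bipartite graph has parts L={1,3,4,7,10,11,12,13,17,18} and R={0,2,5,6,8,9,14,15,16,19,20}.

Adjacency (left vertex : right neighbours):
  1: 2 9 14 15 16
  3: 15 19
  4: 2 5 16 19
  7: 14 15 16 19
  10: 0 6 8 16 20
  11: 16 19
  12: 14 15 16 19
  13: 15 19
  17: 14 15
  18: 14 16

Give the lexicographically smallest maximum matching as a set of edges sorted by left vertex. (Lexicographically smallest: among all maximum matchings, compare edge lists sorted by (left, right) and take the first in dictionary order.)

Lex-smallest maximum matching: {(1,2), (3,15), (4,5), (7,14), (10,0), (11,16), (12,19)}

|M| = 7 (so the lex-smallest maximum matching has 7 edges)
process left vertices in ascending order; for each, take the smallest-labelled available neighbour that still permits 7 edges overall, or leave it unmatched if none does
lex-smallest matching: {1-2, 3-15, 4-5, 7-14, 10-0, 11-16, 12-19}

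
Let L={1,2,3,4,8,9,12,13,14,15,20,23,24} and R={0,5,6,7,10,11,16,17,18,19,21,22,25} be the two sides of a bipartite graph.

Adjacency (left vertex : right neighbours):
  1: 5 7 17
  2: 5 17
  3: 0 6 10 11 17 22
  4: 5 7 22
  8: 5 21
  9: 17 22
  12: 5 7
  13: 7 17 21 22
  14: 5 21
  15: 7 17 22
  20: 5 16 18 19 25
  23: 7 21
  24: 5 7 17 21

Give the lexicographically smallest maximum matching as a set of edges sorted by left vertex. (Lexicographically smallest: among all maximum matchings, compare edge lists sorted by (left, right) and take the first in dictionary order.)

|M| = 7 (so the lex-smallest maximum matching has 7 edges)
process left vertices in ascending order; for each, take the smallest-labelled available neighbour that still permits 7 edges overall, or leave it unmatched if none does
lex-smallest matching: {1-5, 2-17, 3-0, 4-7, 8-21, 9-22, 20-16}

Lex-smallest maximum matching: {(1,5), (2,17), (3,0), (4,7), (8,21), (9,22), (20,16)}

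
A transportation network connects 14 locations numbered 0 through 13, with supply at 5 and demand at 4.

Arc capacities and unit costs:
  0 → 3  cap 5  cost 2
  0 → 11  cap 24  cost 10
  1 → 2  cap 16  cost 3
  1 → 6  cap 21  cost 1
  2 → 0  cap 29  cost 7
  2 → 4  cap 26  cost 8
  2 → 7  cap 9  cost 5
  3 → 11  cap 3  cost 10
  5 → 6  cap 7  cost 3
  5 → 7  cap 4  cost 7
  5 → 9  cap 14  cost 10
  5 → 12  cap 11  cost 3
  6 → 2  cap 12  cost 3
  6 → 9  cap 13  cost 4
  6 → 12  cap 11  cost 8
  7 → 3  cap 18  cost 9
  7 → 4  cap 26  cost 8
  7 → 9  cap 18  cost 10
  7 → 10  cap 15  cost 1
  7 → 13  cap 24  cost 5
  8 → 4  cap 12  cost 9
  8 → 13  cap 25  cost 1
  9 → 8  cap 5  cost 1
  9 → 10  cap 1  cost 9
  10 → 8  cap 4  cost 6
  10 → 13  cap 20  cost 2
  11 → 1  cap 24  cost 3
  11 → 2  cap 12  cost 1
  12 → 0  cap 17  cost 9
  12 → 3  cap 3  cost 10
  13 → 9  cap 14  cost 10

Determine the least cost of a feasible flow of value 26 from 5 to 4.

Minimum cost for 26 units: 568

shortest-cost path #1: 5→6→2→4 push 7 @ unit cost 14 (adds 98)
shortest-cost path #2: 5→7→4 push 4 @ unit cost 15 (adds 60)
shortest-cost path #3: 5→9→8→4 push 5 @ unit cost 20 (adds 100)
shortest-cost path #4: 5→12→0→11→2→4 push 10 @ unit cost 31 (adds 310)
total cost = 568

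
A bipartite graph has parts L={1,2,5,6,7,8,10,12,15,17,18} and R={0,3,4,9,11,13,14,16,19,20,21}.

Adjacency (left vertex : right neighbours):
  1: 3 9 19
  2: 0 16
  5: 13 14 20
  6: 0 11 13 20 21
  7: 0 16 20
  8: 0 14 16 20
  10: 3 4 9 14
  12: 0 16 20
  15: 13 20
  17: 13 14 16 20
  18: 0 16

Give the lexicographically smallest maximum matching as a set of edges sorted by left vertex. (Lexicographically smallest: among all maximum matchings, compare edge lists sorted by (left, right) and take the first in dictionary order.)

Lex-smallest maximum matching: {(1,3), (2,0), (5,13), (6,11), (7,16), (8,14), (10,4), (12,20)}

|M| = 8 (so the lex-smallest maximum matching has 8 edges)
process left vertices in ascending order; for each, take the smallest-labelled available neighbour that still permits 8 edges overall, or leave it unmatched if none does
lex-smallest matching: {1-3, 2-0, 5-13, 6-11, 7-16, 8-14, 10-4, 12-20}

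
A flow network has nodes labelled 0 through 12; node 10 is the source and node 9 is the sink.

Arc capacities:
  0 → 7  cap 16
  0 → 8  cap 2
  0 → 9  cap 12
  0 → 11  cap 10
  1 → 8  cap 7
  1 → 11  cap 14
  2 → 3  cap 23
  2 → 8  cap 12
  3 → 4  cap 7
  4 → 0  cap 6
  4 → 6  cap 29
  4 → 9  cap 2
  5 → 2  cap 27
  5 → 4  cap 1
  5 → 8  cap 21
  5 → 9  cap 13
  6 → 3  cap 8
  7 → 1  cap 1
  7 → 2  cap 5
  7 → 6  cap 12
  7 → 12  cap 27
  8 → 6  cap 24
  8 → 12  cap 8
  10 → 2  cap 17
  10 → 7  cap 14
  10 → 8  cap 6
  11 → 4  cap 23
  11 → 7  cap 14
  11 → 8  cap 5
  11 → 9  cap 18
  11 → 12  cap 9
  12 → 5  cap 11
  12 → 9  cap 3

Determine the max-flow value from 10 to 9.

augment #1: 10→7→12→9 bottleneck 3, total now 3
augment #2: 10→2→3→4→9 bottleneck 2, total now 5
augment #3: 10→7→1→11→9 bottleneck 1, total now 6
augment #4: 10→7→12→5→9 bottleneck 10, total now 16
augment #5: 10→8→12→5→9 bottleneck 1, total now 17
augment #6: 10→2→3→4→0→9 bottleneck 5, total now 22

Maximum flow value: 22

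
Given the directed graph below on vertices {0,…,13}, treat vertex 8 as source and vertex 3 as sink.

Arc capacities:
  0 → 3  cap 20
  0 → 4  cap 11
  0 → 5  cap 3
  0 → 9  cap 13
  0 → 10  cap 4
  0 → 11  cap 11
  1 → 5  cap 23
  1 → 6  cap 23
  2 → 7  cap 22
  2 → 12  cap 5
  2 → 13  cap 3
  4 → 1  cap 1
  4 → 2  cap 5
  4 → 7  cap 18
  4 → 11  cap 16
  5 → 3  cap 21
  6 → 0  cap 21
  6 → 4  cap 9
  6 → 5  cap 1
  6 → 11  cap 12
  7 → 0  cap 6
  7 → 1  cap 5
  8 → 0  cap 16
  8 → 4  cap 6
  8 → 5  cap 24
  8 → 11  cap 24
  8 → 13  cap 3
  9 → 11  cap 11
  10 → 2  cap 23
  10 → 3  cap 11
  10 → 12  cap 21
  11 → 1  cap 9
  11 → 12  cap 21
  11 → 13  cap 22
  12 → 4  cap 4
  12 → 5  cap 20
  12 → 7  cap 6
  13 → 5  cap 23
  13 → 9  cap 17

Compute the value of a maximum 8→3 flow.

augment #1: 8→0→3 bottleneck 16, total now 16
augment #2: 8→5→3 bottleneck 21, total now 37
augment #3: 8→4→7→0→3 bottleneck 4, total now 41
augment #4: 8→4→7→0→10→3 bottleneck 2, total now 43
augment #5: 8→11→1→6→0→10→3 bottleneck 2, total now 45

Maximum flow value: 45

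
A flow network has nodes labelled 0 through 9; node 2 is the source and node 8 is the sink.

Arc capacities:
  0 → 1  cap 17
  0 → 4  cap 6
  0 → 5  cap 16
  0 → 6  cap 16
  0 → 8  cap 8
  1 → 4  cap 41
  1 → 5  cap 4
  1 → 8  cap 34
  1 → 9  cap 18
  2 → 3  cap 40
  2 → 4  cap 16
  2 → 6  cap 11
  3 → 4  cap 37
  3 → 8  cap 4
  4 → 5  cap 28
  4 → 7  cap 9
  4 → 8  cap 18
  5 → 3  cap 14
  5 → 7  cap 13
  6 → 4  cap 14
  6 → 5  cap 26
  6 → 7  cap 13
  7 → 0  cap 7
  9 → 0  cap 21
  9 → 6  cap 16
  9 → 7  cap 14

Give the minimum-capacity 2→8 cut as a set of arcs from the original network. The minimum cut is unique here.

Min-cut arcs: {(3,8), (4,8), (7,0)} (total capacity 29)

augment #1: 2→3→8 push 4
augment #2: 2→4→8 push 16
augment #3: 2→3→4→8 push 2
augment #4: 2→6→7→0→8 push 7
max flow = 29; residual-reachable set from 2 gives S-side
cut edges (S→T): {(3,8), (4,8), (7,0)} total cap 29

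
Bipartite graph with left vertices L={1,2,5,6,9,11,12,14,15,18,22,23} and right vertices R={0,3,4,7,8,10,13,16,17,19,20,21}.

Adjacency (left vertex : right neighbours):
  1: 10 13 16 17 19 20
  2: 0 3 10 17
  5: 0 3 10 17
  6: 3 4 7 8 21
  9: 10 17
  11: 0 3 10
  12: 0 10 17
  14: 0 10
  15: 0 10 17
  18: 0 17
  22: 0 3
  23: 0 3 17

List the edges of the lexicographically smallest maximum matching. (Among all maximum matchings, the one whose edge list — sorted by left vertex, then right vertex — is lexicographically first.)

Lex-smallest maximum matching: {(1,13), (2,0), (5,3), (6,4), (9,10), (12,17)}

|M| = 6 (so the lex-smallest maximum matching has 6 edges)
process left vertices in ascending order; for each, take the smallest-labelled available neighbour that still permits 6 edges overall, or leave it unmatched if none does
lex-smallest matching: {1-13, 2-0, 5-3, 6-4, 9-10, 12-17}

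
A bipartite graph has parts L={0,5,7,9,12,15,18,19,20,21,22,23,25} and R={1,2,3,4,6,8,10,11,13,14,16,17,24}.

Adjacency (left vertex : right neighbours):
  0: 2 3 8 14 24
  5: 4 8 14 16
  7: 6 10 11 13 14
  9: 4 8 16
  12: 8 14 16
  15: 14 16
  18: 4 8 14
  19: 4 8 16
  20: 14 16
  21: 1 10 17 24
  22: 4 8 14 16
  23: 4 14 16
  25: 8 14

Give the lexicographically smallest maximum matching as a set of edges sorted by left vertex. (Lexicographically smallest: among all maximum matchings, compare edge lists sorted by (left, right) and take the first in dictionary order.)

Lex-smallest maximum matching: {(0,2), (5,4), (7,6), (9,8), (12,14), (15,16), (21,1)}

|M| = 7 (so the lex-smallest maximum matching has 7 edges)
process left vertices in ascending order; for each, take the smallest-labelled available neighbour that still permits 7 edges overall, or leave it unmatched if none does
lex-smallest matching: {0-2, 5-4, 7-6, 9-8, 12-14, 15-16, 21-1}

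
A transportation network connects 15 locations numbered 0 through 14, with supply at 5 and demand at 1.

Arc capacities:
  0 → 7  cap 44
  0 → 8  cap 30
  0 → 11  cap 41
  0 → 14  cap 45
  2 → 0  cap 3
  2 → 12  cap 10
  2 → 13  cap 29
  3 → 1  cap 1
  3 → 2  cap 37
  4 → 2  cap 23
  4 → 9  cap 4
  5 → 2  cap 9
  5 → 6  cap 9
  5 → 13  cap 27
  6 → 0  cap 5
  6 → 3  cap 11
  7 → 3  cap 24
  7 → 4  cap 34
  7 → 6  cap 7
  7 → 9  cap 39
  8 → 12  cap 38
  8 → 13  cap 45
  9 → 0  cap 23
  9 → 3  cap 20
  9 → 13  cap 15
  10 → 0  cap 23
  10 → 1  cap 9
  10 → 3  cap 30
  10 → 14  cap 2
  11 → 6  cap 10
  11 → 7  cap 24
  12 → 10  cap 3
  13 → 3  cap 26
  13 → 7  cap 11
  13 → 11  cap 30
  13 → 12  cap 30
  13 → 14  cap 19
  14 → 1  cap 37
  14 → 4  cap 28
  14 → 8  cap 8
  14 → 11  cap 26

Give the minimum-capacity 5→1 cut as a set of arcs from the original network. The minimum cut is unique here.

augment #1: 5→6→3→1 push 1
augment #2: 5→13→14→1 push 19
augment #3: 5→2→0→14→1 push 3
augment #4: 5→2→12→10→1 push 3
augment #5: 5→6→0→14→1 push 5
augment #6: 5→13→7→9→0→14→1 push 8
augment #7: 5→2→13→7→9→0→14→1 push 2
max flow = 41; residual-reachable set from 5 gives S-side
cut edges (S→T): {(3,1), (12,10), (14,1)} total cap 41

Min-cut arcs: {(3,1), (12,10), (14,1)} (total capacity 41)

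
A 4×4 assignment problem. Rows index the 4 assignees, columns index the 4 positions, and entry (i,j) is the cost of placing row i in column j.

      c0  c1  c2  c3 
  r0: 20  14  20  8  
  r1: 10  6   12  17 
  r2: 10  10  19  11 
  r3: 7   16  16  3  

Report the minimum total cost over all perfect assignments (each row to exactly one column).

Minimum assignment cost: 37

optimal assignment: row0→col3 (cost 8), row1→col2 (cost 12), row2→col1 (cost 10), row3→col0 (cost 7)
total = 8 + 12 + 10 + 7 = 37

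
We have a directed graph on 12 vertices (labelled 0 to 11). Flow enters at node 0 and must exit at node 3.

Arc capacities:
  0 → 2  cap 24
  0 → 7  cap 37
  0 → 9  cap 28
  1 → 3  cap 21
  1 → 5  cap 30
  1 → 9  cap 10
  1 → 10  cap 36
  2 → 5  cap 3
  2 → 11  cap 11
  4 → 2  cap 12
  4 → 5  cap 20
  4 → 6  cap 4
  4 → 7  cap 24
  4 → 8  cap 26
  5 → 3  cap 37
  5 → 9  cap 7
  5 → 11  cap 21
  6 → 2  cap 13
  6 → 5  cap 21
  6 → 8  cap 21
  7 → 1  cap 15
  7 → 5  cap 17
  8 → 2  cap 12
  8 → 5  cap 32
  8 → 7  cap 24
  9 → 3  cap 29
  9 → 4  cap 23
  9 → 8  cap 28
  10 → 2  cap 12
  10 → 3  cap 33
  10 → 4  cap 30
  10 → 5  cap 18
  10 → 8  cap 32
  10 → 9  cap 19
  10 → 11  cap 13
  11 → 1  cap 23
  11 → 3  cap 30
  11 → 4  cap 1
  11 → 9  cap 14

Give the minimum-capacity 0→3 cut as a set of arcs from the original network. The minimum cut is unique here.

Min-cut arcs: {(0,9), (2,5), (2,11), (7,1), (7,5)} (total capacity 74)

augment #1: 0→9→3 push 28
augment #2: 0→2→5→3 push 3
augment #3: 0→2→11→3 push 11
augment #4: 0→7→1→3 push 15
augment #5: 0→7→5→3 push 17
max flow = 74; residual-reachable set from 0 gives S-side
cut edges (S→T): {(0,9), (2,5), (2,11), (7,1), (7,5)} total cap 74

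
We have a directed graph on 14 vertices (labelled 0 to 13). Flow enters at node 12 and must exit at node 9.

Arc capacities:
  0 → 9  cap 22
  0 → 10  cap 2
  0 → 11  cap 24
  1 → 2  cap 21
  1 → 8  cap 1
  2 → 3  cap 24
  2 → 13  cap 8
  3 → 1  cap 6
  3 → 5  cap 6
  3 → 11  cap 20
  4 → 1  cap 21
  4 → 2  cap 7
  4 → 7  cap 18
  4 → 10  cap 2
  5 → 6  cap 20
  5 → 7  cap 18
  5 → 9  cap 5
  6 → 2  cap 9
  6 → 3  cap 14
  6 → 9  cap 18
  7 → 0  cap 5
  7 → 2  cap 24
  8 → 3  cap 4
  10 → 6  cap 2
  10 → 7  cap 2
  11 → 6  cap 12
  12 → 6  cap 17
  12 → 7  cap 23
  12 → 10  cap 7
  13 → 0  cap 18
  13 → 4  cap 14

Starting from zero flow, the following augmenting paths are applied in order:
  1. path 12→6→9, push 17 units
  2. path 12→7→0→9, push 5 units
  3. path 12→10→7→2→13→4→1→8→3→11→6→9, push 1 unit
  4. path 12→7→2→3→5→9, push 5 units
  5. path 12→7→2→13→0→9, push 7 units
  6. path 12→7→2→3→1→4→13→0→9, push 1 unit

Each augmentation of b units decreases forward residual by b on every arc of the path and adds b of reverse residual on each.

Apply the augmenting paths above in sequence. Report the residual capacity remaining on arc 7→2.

Residual capacity of (7,2): 10

after path 1 (12→6→9, push 17): res(7,2)=24
after path 2 (12→7→0→9, push 5): res(7,2)=24
after path 3 (12→10→7→2→13→4→1→8→3→11→6→9, push 1): res(7,2)=23
after path 4 (12→7→2→3→5→9, push 5): res(7,2)=18
after path 5 (12→7→2→13→0→9, push 7): res(7,2)=11
after path 6 (12→7→2→3→1→4→13→0→9, push 1): res(7,2)=10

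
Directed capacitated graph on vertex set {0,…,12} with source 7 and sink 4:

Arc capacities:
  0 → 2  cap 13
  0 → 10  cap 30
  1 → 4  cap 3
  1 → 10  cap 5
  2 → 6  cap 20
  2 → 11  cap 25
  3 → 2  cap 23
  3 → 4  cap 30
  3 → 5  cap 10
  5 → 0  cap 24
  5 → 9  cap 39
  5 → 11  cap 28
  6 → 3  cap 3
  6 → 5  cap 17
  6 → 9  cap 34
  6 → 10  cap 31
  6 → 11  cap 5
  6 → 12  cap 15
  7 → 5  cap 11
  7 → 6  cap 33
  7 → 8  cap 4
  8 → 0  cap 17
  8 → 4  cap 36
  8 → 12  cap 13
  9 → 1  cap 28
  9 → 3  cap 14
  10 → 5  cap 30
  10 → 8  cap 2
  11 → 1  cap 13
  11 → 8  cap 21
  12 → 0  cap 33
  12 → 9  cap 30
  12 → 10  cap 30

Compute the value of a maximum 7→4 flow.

Maximum flow value: 47

augment #1: 7→8→4 bottleneck 4, total now 4
augment #2: 7→6→3→4 bottleneck 3, total now 7
augment #3: 7→5→9→1→4 bottleneck 3, total now 10
augment #4: 7→5→9→3→4 bottleneck 8, total now 18
augment #5: 7→6→9→3→4 bottleneck 6, total now 24
augment #6: 7→6→10→8→4 bottleneck 2, total now 26
augment #7: 7→6→11→8→4 bottleneck 5, total now 31
augment #8: 7→6→5→11→8→4 bottleneck 16, total now 47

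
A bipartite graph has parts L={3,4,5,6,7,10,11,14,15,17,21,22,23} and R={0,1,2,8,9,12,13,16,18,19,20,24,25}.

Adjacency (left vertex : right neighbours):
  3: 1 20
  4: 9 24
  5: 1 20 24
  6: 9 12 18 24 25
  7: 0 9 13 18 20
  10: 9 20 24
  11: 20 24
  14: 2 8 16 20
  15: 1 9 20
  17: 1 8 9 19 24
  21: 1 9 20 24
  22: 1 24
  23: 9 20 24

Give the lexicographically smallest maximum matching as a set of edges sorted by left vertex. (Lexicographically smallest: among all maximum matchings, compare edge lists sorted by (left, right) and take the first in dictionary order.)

|M| = 8 (so the lex-smallest maximum matching has 8 edges)
process left vertices in ascending order; for each, take the smallest-labelled available neighbour that still permits 8 edges overall, or leave it unmatched if none does
lex-smallest matching: {3-1, 4-9, 5-20, 6-12, 7-0, 10-24, 14-2, 17-8}

Lex-smallest maximum matching: {(3,1), (4,9), (5,20), (6,12), (7,0), (10,24), (14,2), (17,8)}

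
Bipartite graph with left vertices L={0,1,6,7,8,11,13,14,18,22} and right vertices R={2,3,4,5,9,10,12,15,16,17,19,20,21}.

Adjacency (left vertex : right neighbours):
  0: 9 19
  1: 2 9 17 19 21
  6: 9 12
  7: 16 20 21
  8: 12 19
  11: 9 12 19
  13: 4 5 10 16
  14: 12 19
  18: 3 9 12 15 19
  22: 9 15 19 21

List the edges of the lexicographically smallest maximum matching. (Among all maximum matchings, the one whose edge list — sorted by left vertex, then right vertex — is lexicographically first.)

|M| = 8 (so the lex-smallest maximum matching has 8 edges)
process left vertices in ascending order; for each, take the smallest-labelled available neighbour that still permits 8 edges overall, or leave it unmatched if none does
lex-smallest matching: {0-9, 1-2, 6-12, 7-16, 8-19, 13-4, 18-3, 22-15}

Lex-smallest maximum matching: {(0,9), (1,2), (6,12), (7,16), (8,19), (13,4), (18,3), (22,15)}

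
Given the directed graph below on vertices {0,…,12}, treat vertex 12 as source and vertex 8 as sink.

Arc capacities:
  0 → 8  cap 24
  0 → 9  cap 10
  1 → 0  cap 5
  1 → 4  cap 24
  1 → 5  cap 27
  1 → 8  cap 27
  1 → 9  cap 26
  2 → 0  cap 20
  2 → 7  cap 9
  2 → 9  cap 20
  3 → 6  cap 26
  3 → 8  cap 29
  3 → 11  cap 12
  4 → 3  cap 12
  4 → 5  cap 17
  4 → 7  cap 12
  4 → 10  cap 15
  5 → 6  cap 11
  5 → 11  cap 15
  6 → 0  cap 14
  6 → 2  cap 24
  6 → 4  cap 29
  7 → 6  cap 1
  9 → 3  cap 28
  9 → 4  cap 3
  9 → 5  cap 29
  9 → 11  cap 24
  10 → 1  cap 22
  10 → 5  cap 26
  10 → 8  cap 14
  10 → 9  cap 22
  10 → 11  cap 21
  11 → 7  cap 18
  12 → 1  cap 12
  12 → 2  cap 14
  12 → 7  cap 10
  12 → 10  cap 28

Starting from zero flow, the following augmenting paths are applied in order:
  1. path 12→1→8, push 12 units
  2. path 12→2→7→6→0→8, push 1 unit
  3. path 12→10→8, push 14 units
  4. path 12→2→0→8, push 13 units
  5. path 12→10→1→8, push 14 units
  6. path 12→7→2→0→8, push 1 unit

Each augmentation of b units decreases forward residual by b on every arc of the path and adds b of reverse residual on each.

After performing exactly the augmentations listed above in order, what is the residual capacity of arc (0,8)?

after path 1 (12→1→8, push 12): res(0,8)=24
after path 2 (12→2→7→6→0→8, push 1): res(0,8)=23
after path 3 (12→10→8, push 14): res(0,8)=23
after path 4 (12→2→0→8, push 13): res(0,8)=10
after path 5 (12→10→1→8, push 14): res(0,8)=10
after path 6 (12→7→2→0→8, push 1): res(0,8)=9

Residual capacity of (0,8): 9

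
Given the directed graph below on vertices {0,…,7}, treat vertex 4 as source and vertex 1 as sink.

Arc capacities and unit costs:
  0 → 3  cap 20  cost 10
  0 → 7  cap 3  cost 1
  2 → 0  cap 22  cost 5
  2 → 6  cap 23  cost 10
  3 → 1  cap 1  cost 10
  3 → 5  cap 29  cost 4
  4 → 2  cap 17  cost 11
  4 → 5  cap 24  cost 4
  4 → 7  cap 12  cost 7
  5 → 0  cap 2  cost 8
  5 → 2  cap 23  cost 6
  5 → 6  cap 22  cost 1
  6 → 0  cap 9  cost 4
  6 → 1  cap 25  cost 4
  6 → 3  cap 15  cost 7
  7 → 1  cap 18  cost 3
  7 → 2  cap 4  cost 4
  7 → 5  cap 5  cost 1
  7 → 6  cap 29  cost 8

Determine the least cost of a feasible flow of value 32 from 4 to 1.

Minimum cost for 32 units: 298

shortest-cost path #1: 4→5→6→1 push 22 @ unit cost 9 (adds 198)
shortest-cost path #2: 4→7→1 push 10 @ unit cost 10 (adds 100)
total cost = 298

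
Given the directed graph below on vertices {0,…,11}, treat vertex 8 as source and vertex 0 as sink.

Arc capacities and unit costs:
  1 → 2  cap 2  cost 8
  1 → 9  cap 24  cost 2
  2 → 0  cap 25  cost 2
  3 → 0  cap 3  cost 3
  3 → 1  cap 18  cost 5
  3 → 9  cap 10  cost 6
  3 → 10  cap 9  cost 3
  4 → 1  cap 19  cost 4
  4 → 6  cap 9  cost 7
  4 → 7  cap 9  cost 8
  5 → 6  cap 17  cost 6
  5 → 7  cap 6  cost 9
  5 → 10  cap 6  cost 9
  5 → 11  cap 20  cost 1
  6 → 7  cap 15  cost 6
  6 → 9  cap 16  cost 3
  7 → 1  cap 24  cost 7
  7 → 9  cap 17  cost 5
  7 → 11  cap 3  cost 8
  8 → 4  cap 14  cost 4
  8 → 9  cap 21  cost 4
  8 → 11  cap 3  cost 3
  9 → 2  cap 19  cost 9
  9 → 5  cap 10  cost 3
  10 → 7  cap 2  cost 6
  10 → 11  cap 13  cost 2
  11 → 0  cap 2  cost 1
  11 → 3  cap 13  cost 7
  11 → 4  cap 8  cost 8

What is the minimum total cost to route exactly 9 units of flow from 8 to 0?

Minimum cost for 9 units: 111

shortest-cost path #1: 8→11→0 push 2 @ unit cost 4 (adds 8)
shortest-cost path #2: 8→11→3→0 push 1 @ unit cost 13 (adds 13)
shortest-cost path #3: 8→9→2→0 push 6 @ unit cost 15 (adds 90)
total cost = 111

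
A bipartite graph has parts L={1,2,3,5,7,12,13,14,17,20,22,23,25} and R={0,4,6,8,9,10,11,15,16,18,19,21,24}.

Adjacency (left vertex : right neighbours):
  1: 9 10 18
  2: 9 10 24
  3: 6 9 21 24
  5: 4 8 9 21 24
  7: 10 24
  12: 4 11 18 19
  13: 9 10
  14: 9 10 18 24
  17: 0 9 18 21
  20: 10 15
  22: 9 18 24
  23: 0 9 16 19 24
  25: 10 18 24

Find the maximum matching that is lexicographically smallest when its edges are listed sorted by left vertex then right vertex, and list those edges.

|M| = 10 (so the lex-smallest maximum matching has 10 edges)
process left vertices in ascending order; for each, take the smallest-labelled available neighbour that still permits 10 edges overall, or leave it unmatched if none does
lex-smallest matching: {1-9, 2-10, 3-6, 5-4, 7-24, 12-11, 14-18, 17-0, 20-15, 23-16}

Lex-smallest maximum matching: {(1,9), (2,10), (3,6), (5,4), (7,24), (12,11), (14,18), (17,0), (20,15), (23,16)}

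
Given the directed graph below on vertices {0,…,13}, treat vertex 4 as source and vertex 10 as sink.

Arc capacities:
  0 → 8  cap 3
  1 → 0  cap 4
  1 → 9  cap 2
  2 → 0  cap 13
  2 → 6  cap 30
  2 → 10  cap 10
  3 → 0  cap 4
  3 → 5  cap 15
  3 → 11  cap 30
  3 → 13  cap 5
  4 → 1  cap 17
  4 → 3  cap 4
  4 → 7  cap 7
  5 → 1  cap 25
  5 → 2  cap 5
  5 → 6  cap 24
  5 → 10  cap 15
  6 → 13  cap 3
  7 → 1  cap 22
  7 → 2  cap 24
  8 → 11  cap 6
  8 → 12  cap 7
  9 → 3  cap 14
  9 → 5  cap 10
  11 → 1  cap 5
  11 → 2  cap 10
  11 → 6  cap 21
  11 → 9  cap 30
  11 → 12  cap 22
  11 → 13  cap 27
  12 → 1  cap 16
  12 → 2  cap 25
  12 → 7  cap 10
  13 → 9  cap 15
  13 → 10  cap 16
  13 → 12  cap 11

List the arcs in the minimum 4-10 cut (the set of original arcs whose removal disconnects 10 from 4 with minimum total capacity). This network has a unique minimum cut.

augment #1: 4→3→5→10 push 4
augment #2: 4→7→2→10 push 7
augment #3: 4→1→9→5→10 push 2
augment #4: 4→1→0→8→11→2→10 push 3
max flow = 16; residual-reachable set from 4 gives S-side
cut edges (S→T): {(0,8), (1,9), (4,3), (4,7)} total cap 16

Min-cut arcs: {(0,8), (1,9), (4,3), (4,7)} (total capacity 16)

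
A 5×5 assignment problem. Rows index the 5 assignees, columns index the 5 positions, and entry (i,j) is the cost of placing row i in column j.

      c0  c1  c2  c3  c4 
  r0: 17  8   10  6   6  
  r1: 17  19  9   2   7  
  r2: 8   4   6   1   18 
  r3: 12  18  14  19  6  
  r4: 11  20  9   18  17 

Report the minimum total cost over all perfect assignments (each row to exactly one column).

Minimum assignment cost: 33

one of 4 optimal assignments: row0→col1 (cost 8), row1→col3 (cost 2), row2→col0 (cost 8), row3→col4 (cost 6), row4→col2 (cost 9)
total = 8 + 2 + 8 + 6 + 9 = 33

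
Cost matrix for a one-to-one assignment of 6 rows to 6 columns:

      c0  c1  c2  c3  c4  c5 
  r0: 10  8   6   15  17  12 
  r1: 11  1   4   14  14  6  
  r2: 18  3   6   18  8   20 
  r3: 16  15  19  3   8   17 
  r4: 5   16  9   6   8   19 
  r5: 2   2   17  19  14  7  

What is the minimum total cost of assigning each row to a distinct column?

Minimum assignment cost: 28

optimal assignment: row0→col2 (cost 6), row1→col5 (cost 6), row2→col1 (cost 3), row3→col3 (cost 3), row4→col4 (cost 8), row5→col0 (cost 2)
total = 6 + 6 + 3 + 3 + 8 + 2 = 28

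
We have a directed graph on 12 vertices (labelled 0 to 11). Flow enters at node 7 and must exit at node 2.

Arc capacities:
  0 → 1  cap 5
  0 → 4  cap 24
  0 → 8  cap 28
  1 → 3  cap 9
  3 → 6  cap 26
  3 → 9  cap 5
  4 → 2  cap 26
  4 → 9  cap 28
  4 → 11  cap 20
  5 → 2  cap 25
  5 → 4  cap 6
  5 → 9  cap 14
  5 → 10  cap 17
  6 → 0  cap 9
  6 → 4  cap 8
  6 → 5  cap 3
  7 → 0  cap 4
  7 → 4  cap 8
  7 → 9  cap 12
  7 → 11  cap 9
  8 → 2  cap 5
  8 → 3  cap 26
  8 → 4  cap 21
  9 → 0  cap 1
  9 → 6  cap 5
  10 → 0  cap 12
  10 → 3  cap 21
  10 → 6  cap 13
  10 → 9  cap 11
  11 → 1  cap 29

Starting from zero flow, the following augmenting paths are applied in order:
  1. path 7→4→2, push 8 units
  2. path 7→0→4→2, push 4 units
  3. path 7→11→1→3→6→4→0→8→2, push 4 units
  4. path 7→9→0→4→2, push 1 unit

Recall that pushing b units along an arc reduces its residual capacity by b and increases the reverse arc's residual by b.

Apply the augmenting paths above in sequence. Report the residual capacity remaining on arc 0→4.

after path 1 (7→4→2, push 8): res(0,4)=24
after path 2 (7→0→4→2, push 4): res(0,4)=20
after path 3 (7→11→1→3→6→4→0→8→2, push 4): res(0,4)=24
after path 4 (7→9→0→4→2, push 1): res(0,4)=23

Residual capacity of (0,4): 23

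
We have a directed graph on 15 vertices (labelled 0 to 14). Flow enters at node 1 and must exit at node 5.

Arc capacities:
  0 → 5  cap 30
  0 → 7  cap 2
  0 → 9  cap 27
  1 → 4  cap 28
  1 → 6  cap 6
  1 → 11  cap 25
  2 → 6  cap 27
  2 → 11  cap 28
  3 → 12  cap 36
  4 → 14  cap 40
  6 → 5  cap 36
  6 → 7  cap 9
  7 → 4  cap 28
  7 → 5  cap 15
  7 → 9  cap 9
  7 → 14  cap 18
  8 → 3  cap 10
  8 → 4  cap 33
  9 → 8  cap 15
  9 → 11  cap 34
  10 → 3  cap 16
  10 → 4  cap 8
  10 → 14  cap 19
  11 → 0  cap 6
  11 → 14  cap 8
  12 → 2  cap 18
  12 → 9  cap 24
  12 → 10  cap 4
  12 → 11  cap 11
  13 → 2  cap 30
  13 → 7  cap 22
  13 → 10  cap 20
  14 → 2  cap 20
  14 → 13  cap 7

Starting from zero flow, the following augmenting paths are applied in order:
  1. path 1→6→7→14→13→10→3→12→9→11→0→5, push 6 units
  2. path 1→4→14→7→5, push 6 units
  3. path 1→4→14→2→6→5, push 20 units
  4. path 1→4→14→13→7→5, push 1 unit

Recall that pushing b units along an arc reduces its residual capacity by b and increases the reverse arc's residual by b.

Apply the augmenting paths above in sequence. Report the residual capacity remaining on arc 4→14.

Residual capacity of (4,14): 13

after path 1 (1→6→7→14→13→10→3→12→9→11→0→5, push 6): res(4,14)=40
after path 2 (1→4→14→7→5, push 6): res(4,14)=34
after path 3 (1→4→14→2→6→5, push 20): res(4,14)=14
after path 4 (1→4→14→13→7→5, push 1): res(4,14)=13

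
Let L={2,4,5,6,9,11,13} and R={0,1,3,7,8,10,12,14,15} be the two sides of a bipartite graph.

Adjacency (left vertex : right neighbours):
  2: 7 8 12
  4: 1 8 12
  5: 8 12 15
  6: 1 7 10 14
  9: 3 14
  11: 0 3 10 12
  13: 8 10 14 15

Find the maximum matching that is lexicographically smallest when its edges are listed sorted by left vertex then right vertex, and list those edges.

Lex-smallest maximum matching: {(2,7), (4,1), (5,8), (6,10), (9,3), (11,0), (13,14)}

|M| = 7 (so the lex-smallest maximum matching has 7 edges)
process left vertices in ascending order; for each, take the smallest-labelled available neighbour that still permits 7 edges overall, or leave it unmatched if none does
lex-smallest matching: {2-7, 4-1, 5-8, 6-10, 9-3, 11-0, 13-14}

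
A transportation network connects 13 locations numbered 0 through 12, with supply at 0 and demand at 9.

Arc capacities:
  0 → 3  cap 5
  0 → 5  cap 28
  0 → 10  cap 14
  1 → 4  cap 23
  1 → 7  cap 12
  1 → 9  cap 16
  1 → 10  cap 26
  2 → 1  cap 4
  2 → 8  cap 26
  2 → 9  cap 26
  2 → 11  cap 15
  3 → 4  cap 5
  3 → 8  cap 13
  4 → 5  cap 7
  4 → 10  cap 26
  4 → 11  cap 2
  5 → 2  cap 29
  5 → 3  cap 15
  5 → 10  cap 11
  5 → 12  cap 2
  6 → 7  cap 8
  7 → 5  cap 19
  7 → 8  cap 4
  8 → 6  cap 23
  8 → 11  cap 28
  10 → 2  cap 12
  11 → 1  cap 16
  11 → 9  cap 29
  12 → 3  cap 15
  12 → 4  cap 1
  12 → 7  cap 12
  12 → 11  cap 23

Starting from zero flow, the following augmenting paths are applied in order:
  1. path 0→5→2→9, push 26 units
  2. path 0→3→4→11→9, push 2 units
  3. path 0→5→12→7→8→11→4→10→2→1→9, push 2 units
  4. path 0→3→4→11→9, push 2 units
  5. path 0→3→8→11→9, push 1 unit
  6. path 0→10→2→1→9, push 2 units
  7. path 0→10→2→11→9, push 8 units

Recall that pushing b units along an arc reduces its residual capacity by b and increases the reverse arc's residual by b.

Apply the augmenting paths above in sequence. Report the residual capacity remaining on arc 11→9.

after path 1 (0→5→2→9, push 26): res(11,9)=29
after path 2 (0→3→4→11→9, push 2): res(11,9)=27
after path 3 (0→5→12→7→8→11→4→10→2→1→9, push 2): res(11,9)=27
after path 4 (0→3→4→11→9, push 2): res(11,9)=25
after path 5 (0→3→8→11→9, push 1): res(11,9)=24
after path 6 (0→10→2→1→9, push 2): res(11,9)=24
after path 7 (0→10→2→11→9, push 8): res(11,9)=16

Residual capacity of (11,9): 16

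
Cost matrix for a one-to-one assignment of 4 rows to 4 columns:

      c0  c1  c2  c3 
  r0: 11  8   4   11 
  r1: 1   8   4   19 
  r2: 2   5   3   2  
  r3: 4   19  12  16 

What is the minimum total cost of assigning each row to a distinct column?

Minimum assignment cost: 18

one of 2 optimal assignments: row0→col1 (cost 8), row1→col2 (cost 4), row2→col3 (cost 2), row3→col0 (cost 4)
total = 8 + 4 + 2 + 4 = 18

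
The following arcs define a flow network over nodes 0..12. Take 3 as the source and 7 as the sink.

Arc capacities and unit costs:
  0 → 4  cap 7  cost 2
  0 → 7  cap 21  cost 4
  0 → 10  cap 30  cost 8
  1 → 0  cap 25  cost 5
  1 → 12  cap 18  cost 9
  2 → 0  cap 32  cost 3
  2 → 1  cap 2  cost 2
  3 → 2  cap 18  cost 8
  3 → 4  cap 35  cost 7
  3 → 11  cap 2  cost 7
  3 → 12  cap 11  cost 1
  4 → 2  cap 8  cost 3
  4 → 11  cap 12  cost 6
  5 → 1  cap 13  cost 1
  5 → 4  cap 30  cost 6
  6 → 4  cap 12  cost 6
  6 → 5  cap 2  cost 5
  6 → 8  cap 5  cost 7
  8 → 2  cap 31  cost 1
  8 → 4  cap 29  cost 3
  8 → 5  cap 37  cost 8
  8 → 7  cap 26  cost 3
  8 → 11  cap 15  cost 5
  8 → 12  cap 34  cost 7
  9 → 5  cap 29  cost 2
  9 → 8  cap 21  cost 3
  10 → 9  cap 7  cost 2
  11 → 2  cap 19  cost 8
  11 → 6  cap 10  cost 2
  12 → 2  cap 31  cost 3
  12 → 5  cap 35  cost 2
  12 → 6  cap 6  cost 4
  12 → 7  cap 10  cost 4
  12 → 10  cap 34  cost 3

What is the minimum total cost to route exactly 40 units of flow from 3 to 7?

Minimum cost for 40 units: 583

shortest-cost path #1: 3→12→7 push 10 @ unit cost 5 (adds 50)
shortest-cost path #2: 3→12→2→0→7 push 1 @ unit cost 11 (adds 11)
shortest-cost path #3: 3→2→0→7 push 18 @ unit cost 15 (adds 270)
shortest-cost path #4: 3→4→2→0→7 push 2 @ unit cost 17 (adds 34)
shortest-cost path #5: 3→4→2→12→10→9→8→7 push 1 @ unit cost 18 (adds 18)
shortest-cost path #6: 3→11→6→8→7 push 2 @ unit cost 19 (adds 38)
shortest-cost path #7: 3→4→11→6→8→7 push 3 @ unit cost 25 (adds 75)
shortest-cost path #8: 3→4→2→0→10→9→8→7 push 3 @ unit cost 29 (adds 87)
total cost = 583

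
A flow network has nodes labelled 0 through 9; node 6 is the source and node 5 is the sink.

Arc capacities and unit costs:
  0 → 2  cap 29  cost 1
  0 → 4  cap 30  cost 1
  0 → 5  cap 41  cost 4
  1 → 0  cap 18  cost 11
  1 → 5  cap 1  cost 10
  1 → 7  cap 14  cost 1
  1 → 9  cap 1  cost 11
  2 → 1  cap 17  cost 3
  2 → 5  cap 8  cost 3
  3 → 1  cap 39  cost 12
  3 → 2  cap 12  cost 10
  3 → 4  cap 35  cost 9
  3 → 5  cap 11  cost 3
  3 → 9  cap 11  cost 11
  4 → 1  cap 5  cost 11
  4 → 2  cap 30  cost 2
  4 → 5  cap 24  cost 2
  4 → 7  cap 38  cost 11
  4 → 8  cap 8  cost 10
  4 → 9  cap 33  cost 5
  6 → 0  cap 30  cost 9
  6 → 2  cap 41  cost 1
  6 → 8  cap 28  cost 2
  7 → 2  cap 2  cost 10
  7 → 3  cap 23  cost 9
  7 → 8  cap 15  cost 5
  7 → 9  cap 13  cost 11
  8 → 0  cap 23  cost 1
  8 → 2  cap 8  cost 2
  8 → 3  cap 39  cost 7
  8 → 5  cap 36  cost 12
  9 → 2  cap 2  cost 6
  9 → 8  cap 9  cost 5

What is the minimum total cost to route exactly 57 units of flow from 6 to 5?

Minimum cost for 57 units: 502

shortest-cost path #1: 6→2→5 push 8 @ unit cost 4 (adds 32)
shortest-cost path #2: 6→8→0→4→5 push 23 @ unit cost 6 (adds 138)
shortest-cost path #3: 6→8→3→5 push 5 @ unit cost 12 (adds 60)
shortest-cost path #4: 6→0→4→5 push 1 @ unit cost 12 (adds 12)
shortest-cost path #5: 6→0→5 push 20 @ unit cost 13 (adds 260)
total cost = 502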